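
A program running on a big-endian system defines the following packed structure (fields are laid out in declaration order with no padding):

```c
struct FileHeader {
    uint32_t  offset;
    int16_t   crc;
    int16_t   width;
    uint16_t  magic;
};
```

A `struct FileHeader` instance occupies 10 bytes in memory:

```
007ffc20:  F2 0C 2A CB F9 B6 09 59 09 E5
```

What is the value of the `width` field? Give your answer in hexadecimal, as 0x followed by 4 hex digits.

`width` follows `offset` (4 B), `crc` (2 B), so it starts at offset 4 + 2 = 6 and occupies 2 bytes.
Bytes at offsets 6..7: 09 59.
Big-endian stores the most-significant byte at the lowest address.
The bytes are already most-significant first: 0x0959.

0x0959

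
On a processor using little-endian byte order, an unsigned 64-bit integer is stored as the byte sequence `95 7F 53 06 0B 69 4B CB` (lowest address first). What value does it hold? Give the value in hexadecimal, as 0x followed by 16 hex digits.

Little-endian: lowest address holds the least-significant byte.
Reassemble most-significant byte first: CB 4B 69 0B 06 53 7F 95 → 0xCB4B690B06537F95.

0xCB4B690B06537F95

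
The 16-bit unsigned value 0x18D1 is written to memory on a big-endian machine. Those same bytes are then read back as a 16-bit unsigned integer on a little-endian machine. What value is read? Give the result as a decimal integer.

53528

Stored big-endian, the bytes at ascending addresses are 18 D1.
Read back as little-endian, the first byte is least significant, giving 0xD118.
0xD118 = 53528.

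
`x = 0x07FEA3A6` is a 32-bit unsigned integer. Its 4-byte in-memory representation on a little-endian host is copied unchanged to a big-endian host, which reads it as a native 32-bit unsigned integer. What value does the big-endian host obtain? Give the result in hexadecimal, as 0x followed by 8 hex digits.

0xA6A3FE07

Stored little-endian, the bytes at ascending addresses are A6 A3 FE 07.
Read back as big-endian, the last byte is least significant, giving 0xA6A3FE07.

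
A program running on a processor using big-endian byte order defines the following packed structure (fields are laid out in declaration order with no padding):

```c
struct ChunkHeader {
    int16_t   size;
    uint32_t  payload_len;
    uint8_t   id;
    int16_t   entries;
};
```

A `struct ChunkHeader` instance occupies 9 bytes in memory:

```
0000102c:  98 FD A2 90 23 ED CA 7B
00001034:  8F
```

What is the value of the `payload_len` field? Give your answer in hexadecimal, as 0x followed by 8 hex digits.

`payload_len` follows `size` (2 bytes), so it starts at byte offset 2 and occupies 4 bytes.
Bytes at offsets 2..5: A2 90 23 ED.
Big-endian: lowest address holds the most-significant byte.
The bytes are already most-significant first: 0xA29023ED.

0xA29023ED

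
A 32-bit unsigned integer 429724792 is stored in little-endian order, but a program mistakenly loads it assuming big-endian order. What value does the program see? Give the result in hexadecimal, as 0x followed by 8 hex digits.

0x78149D19

429724792 in 32-bit hexadecimal is 0x199D1478.
Stored little-endian, the bytes at ascending addresses are 78 14 9D 19.
Read back as big-endian, the last byte is least significant, giving 0x78149D19.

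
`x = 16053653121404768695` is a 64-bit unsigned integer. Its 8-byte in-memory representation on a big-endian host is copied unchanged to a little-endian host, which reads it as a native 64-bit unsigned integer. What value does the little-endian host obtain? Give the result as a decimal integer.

16053653121404768695 in 64-bit hexadecimal is 0xDECA087540AC11B7.
Stored big-endian, the bytes at ascending addresses are DE CA 08 75 40 AC 11 B7.
Read back as little-endian, the first byte is least significant, giving 0xB711AC407508CADE.
0xB711AC407508CADE = 13191514176386288350.

13191514176386288350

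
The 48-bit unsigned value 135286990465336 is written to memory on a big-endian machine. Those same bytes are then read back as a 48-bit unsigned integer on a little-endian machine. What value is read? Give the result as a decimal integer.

62023672334971

135286990465336 in 48-bit hexadecimal is 0x7B0AF5026938.
Stored big-endian, the bytes at ascending addresses are 7B 0A F5 02 69 38.
Read back as little-endian, the first byte is least significant, giving 0x386902F50A7B.
0x386902F50A7B = 62023672334971.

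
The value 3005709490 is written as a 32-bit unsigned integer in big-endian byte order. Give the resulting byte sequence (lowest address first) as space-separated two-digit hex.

B3 27 7C B2

3005709490 in hexadecimal, padded to 32 bits, is 0xB3277CB2.
Split into bytes (most-significant first): B3 27 7C B2.
Big-endian stores the most-significant byte at the lowest address.
So the memory order matches the most-significant-first order: B3 27 7C B2.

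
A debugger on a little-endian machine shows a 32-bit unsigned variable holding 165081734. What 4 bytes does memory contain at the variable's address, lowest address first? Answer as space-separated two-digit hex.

86 F2 D6 09

165081734 in hexadecimal, padded to 32 bits, is 0x09D6F286.
Split into bytes (most-significant first): 09 D6 F2 86.
Little-endian stores the least-significant byte at the lowest address.
So at ascending addresses the bytes are 86 F2 D6 09.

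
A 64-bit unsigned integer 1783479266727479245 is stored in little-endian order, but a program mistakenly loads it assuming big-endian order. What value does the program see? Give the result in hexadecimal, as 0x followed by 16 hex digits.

1783479266727479245 in 64-bit hexadecimal is 0x18C030F19D90C7CD.
Stored little-endian, the bytes at ascending addresses are CD C7 90 9D F1 30 C0 18.
Read back as big-endian, the last byte is least significant, giving 0xCDC7909DF130C018.

0xCDC7909DF130C018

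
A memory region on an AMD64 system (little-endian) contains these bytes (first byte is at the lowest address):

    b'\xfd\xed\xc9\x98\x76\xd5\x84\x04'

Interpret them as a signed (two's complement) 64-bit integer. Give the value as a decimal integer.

325619778423746045

Little-endian stores the least-significant byte at the lowest address.
Reassemble most-significant byte first: 04 84 D5 76 98 C9 ED FD → 0x0484D57698C9EDFD.
0x0484D57698C9EDFD = 325619778423746045.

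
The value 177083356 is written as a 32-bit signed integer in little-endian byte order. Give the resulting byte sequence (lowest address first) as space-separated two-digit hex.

177083356 in hexadecimal, padded to 32 bits, is 0x0A8E13DC.
Split into bytes (most-significant first): 0A 8E 13 DC.
Little-endian stores the least-significant byte at the lowest address.
So at ascending addresses the bytes are DC 13 8E 0A.

DC 13 8E 0A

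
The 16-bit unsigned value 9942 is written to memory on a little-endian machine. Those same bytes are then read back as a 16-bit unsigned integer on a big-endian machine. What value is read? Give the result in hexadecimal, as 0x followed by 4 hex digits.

9942 in 16-bit hexadecimal is 0x26D6.
Stored little-endian, the bytes at ascending addresses are D6 26.
Read back as big-endian, the last byte is least significant, giving 0xD626.

0xD626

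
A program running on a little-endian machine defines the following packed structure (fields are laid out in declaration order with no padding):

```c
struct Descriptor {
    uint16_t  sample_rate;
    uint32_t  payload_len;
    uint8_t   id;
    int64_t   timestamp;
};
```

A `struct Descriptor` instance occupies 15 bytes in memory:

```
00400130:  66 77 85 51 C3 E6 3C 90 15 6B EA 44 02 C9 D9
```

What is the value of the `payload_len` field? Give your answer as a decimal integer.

`payload_len` follows `sample_rate` (2 bytes), so it starts at byte offset 2 and occupies 4 bytes.
Bytes at offsets 2..5: 85 51 C3 E6.
Little-endian: lowest address holds the least-significant byte.
Reassemble most-significant byte first: E6 C3 51 85 → 0xE6C35185.
0xE6C35185 = 3871560069.

3871560069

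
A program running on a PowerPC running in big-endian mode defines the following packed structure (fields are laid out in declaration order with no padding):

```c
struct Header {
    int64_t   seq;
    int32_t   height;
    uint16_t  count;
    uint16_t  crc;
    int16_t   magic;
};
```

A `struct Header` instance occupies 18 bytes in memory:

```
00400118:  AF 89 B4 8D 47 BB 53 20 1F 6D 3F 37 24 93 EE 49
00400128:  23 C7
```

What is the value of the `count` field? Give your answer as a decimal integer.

9363

`count` follows `seq` (8 B), `height` (4 B), so it starts at offset 8 + 4 = 12 and occupies 2 bytes.
Bytes at offsets 12..13: 24 93.
Big-endian stores the most-significant byte at the lowest address.
The bytes are already most-significant first: 0x2493.
0x2493 = 9363.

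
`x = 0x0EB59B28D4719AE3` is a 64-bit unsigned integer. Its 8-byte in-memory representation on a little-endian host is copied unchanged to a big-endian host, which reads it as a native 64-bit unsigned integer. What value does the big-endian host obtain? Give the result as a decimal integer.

Stored little-endian, the bytes at ascending addresses are E3 9A 71 D4 28 9B B5 0E.
Read back as big-endian, the last byte is least significant, giving 0xE39A71D4289BB50E.
0xE39A71D4289BB50E = 16400546149051381006.

16400546149051381006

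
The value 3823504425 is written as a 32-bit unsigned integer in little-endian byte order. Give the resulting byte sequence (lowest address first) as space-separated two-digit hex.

3823504425 in hexadecimal, padded to 32 bits, is 0xE3E60C29.
Split into bytes (most-significant first): E3 E6 0C 29.
In little-endian order the low byte comes first in memory.
So at ascending addresses the bytes are 29 0C E6 E3.

29 0C E6 E3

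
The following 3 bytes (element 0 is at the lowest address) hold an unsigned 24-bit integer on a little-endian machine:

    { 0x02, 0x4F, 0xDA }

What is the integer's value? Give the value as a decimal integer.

14307074

Little-endian stores the least-significant byte at the lowest address.
Reassemble most-significant byte first: DA 4F 02 → 0xDA4F02.
0xDA4F02 = 14307074.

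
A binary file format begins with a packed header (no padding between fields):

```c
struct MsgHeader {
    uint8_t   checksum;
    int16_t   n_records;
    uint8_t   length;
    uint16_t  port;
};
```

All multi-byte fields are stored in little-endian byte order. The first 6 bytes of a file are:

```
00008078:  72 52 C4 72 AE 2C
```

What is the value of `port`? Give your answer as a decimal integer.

11438

`port` follows `checksum` (1 B), `n_records` (2 B), `length` (1 B), so it starts at offset 1 + 2 + 1 = 4 and occupies 2 bytes.
Bytes at offsets 4..5: AE 2C.
Little-endian: lowest address holds the least-significant byte.
Reassemble most-significant byte first: 2C AE → 0x2CAE.
0x2CAE = 11438.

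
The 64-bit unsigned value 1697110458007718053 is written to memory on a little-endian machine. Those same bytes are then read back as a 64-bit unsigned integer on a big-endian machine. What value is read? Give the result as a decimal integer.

11927825716526746903

1697110458007718053 in 64-bit hexadecimal is 0x178D58F84A2688A5.
Stored little-endian, the bytes at ascending addresses are A5 88 26 4A F8 58 8D 17.
Read back as big-endian, the last byte is least significant, giving 0xA588264AF8588D17.
0xA588264AF8588D17 = 11927825716526746903.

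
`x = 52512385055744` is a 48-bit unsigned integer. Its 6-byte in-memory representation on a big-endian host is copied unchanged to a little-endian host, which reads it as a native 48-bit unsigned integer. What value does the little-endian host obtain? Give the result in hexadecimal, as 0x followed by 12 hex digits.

52512385055744 in 48-bit hexadecimal is 0x2FC27E0EBC00.
Stored big-endian, the bytes at ascending addresses are 2F C2 7E 0E BC 00.
Read back as little-endian, the first byte is least significant, giving 0x00BC0E7EC22F.

0x00BC0E7EC22F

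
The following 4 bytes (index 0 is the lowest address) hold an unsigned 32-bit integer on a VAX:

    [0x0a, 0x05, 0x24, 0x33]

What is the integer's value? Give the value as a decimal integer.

857998602

Little-endian stores the least-significant byte at the lowest address.
Reassemble most-significant byte first: 33 24 05 0A → 0x3324050A.
0x3324050A = 857998602.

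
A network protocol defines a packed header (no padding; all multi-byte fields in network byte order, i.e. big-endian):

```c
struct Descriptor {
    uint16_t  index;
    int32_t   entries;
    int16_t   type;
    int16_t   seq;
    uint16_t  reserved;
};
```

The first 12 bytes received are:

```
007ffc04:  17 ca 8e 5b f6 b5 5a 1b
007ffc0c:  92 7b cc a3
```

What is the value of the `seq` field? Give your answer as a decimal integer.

`seq` follows `index` (2 B), `entries` (4 B), `type` (2 B), so it starts at offset 2 + 4 + 2 = 8 and occupies 2 bytes.
Bytes at offsets 8..9: 92 7B.
Big-endian stores the most-significant byte at the lowest address.
The bytes are already most-significant first: 0x927B.
Top bit is set, so as a signed 16-bit value this is 0x927B − 2^16 = -28037.

-28037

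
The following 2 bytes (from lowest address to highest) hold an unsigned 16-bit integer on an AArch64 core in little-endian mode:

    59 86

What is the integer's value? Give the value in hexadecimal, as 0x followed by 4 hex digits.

0x8659

Little-endian stores the least-significant byte at the lowest address.
Reassemble most-significant byte first: 86 59 → 0x8659.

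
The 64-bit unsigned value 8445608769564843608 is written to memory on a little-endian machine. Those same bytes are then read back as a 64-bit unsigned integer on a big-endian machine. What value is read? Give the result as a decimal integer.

8445608769564843608 in 64-bit hexadecimal is 0x7534D46DDDD61E58.
Stored little-endian, the bytes at ascending addresses are 58 1E D6 DD 6D D4 34 75.
Read back as big-endian, the last byte is least significant, giving 0x581ED6DD6DD43475.
0x581ED6DD6DD43475 = 6349748771157718133.

6349748771157718133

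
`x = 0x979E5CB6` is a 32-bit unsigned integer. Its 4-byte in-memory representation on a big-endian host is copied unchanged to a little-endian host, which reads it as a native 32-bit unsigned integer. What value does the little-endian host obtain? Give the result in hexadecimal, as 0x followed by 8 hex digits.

Stored big-endian, the bytes at ascending addresses are 97 9E 5C B6.
Read back as little-endian, the first byte is least significant, giving 0xB65C9E97.

0xB65C9E97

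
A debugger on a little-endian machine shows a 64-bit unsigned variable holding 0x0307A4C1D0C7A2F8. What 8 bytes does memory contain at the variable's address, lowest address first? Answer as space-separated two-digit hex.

Split into bytes (most-significant first): 03 07 A4 C1 D0 C7 A2 F8.
Little-endian: lowest address holds the least-significant byte.
So at ascending addresses the bytes are F8 A2 C7 D0 C1 A4 07 03.

F8 A2 C7 D0 C1 A4 07 03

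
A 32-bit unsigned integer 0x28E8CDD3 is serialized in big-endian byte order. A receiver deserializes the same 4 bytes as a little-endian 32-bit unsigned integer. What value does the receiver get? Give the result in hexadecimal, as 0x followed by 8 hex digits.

Stored big-endian, the bytes at ascending addresses are 28 E8 CD D3.
Read back as little-endian, the first byte is least significant, giving 0xD3CDE828.

0xD3CDE828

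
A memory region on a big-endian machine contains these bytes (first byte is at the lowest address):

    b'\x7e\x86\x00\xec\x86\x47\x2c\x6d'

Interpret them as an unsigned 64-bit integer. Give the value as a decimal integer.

9116975511523241069

Big-endian: lowest address holds the most-significant byte.
The bytes are already most-significant first: 0x7E8600EC86472C6D.
0x7E8600EC86472C6D = 9116975511523241069.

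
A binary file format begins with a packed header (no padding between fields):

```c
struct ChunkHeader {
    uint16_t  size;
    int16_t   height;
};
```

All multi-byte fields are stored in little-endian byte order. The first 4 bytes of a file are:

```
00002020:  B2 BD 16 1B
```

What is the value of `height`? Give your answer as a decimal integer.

`height` follows `size` (2 bytes), so it starts at byte offset 2 and occupies 2 bytes.
Bytes at offsets 2..3: 16 1B.
In little-endian order the low byte comes first in memory.
Reassemble most-significant byte first: 1B 16 → 0x1B16.
0x1B16 = 6934.

6934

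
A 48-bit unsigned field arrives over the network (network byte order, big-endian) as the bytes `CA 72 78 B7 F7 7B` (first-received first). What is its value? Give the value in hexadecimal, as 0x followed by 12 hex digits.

Big-endian stores the most-significant byte at the lowest address.
The bytes are already most-significant first: 0xCA7278B7F77B.

0xCA7278B7F77B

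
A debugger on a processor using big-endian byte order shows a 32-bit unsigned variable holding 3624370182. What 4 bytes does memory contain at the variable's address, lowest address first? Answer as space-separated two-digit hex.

3624370182 in hexadecimal, padded to 32 bits, is 0xD8078006.
Split into bytes (most-significant first): D8 07 80 06.
In big-endian order the high byte comes first in memory.
So the memory order matches the most-significant-first order: D8 07 80 06.

D8 07 80 06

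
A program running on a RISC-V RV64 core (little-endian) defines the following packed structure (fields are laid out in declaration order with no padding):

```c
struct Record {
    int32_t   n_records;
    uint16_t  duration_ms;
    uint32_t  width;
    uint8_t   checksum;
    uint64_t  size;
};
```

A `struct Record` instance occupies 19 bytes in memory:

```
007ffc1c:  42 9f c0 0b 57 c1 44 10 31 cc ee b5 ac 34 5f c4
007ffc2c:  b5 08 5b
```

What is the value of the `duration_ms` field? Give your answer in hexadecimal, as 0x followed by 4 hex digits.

0xC157

`duration_ms` follows `n_records` (4 bytes), so it starts at byte offset 4 and occupies 2 bytes.
Bytes at offsets 4..5: 57 C1.
Little-endian stores the least-significant byte at the lowest address.
Reassemble most-significant byte first: C1 57 → 0xC157.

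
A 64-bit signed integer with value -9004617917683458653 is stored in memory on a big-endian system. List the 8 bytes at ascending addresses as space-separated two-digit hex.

Two's complement of -9004617917683458653 in 64 bits: 9004617917683458653 = 0x7CF6D449A1A3E25D; invert → 0x83092BB65E5C1DA2; add 1 → 0x83092BB65E5C1DA3.
Split into bytes (most-significant first): 83 09 2B B6 5E 5C 1D A3.
In big-endian order the high byte comes first in memory.
So the memory order matches the most-significant-first order: 83 09 2B B6 5E 5C 1D A3.

83 09 2B B6 5E 5C 1D A3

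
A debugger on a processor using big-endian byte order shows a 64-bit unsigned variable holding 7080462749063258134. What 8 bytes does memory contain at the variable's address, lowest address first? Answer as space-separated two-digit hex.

7080462749063258134 in hexadecimal, padded to 64 bits, is 0x6242DB5B3B4D2016.
Split into bytes (most-significant first): 62 42 DB 5B 3B 4D 20 16.
Big-endian stores the most-significant byte at the lowest address.
So the memory order matches the most-significant-first order: 62 42 DB 5B 3B 4D 20 16.

62 42 DB 5B 3B 4D 20 16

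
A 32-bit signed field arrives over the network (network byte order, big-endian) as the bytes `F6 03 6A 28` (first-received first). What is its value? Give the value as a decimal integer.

Big-endian: lowest address holds the most-significant byte.
The bytes are already most-significant first: 0xF6036A28.
Top bit is set, so as a signed 32-bit value this is 0xF6036A28 − 2^32 = -167548376.

-167548376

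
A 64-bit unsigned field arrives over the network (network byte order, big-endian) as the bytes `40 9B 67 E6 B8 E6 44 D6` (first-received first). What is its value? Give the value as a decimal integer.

Big-endian: lowest address holds the most-significant byte.
The bytes are already most-significant first: 0x409B67E6B8E644D6.
0x409B67E6B8E644D6 = 4655428880459777238.

4655428880459777238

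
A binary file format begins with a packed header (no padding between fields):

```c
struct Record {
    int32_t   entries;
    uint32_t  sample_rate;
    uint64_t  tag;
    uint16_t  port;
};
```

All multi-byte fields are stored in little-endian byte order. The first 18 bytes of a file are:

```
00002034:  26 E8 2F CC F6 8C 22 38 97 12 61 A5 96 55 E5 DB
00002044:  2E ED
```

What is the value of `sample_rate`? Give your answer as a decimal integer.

`sample_rate` follows `entries` (4 bytes), so it starts at byte offset 4 and occupies 4 bytes.
Bytes at offsets 4..7: F6 8C 22 38.
Little-endian: lowest address holds the least-significant byte.
Reassemble most-significant byte first: 38 22 8C F6 → 0x38228CF6.
0x38228CF6 = 941788406.

941788406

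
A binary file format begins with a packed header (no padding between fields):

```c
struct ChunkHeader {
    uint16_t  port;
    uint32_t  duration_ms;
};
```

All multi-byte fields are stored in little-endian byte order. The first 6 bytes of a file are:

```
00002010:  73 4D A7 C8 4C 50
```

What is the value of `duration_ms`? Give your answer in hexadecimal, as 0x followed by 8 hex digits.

`duration_ms` follows `port` (2 bytes), so it starts at byte offset 2 and occupies 4 bytes.
Bytes at offsets 2..5: A7 C8 4C 50.
Little-endian: lowest address holds the least-significant byte.
Reassemble most-significant byte first: 50 4C C8 A7 → 0x504CC8A7.

0x504CC8A7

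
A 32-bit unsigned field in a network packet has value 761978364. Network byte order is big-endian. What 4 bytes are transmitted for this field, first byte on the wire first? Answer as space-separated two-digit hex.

761978364 in hexadecimal, padded to 32 bits, is 0x2D6ADDFC.
Split into bytes (most-significant first): 2D 6A DD FC.
In big-endian order the high byte comes first in memory.
So the memory order matches the most-significant-first order: 2D 6A DD FC.

2D 6A DD FC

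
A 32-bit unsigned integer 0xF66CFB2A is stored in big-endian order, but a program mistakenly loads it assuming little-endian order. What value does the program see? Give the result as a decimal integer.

Stored big-endian, the bytes at ascending addresses are F6 6C FB 2A.
Read back as little-endian, the first byte is least significant, giving 0x2AFB6CF6.
0x2AFB6CF6 = 721120502.

721120502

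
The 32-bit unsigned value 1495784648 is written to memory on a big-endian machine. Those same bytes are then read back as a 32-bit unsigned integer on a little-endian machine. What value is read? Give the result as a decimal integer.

3369871193

1495784648 in 32-bit hexadecimal is 0x5927DCC8.
Stored big-endian, the bytes at ascending addresses are 59 27 DC C8.
Read back as little-endian, the first byte is least significant, giving 0xC8DC2759.
0xC8DC2759 = 3369871193.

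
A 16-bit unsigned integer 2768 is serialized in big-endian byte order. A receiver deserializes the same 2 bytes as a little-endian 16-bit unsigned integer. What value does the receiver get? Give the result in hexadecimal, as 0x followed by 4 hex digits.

0xD00A

2768 in 16-bit hexadecimal is 0x0AD0.
Stored big-endian, the bytes at ascending addresses are 0A D0.
Read back as little-endian, the first byte is least significant, giving 0xD00A.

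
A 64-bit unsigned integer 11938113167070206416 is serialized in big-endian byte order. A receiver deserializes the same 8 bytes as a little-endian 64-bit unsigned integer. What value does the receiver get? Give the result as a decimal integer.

14995195326887013541

11938113167070206416 in 64-bit hexadecimal is 0xA5ACB2ACB3A219D0.
Stored big-endian, the bytes at ascending addresses are A5 AC B2 AC B3 A2 19 D0.
Read back as little-endian, the first byte is least significant, giving 0xD019A2B3ACB2ACA5.
0xD019A2B3ACB2ACA5 = 14995195326887013541.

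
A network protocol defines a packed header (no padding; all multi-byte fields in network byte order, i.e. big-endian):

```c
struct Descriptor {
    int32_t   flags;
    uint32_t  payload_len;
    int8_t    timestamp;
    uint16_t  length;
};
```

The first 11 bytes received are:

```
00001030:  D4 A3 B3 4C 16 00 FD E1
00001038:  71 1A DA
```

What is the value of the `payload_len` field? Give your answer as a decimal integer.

369163745

`payload_len` follows `flags` (4 bytes), so it starts at byte offset 4 and occupies 4 bytes.
Bytes at offsets 4..7: 16 00 FD E1.
In big-endian order the high byte comes first in memory.
The bytes are already most-significant first: 0x1600FDE1.
0x1600FDE1 = 369163745.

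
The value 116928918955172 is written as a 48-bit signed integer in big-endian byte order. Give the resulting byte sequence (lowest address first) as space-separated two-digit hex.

116928918955172 in hexadecimal, padded to 48 bits, is 0x6A58A2ADA4A4.
Split into bytes (most-significant first): 6A 58 A2 AD A4 A4.
Big-endian: lowest address holds the most-significant byte.
So the memory order matches the most-significant-first order: 6A 58 A2 AD A4 A4.

6A 58 A2 AD A4 A4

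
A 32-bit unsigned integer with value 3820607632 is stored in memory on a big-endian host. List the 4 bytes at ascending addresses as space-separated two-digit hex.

3820607632 in hexadecimal, padded to 32 bits, is 0xE3B9D890.
Split into bytes (most-significant first): E3 B9 D8 90.
Big-endian stores the most-significant byte at the lowest address.
So the memory order matches the most-significant-first order: E3 B9 D8 90.

E3 B9 D8 90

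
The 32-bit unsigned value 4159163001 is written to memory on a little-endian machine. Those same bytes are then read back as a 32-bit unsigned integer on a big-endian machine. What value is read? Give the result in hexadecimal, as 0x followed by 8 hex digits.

4159163001 in 32-bit hexadecimal is 0xF7E7CA79.
Stored little-endian, the bytes at ascending addresses are 79 CA E7 F7.
Read back as big-endian, the last byte is least significant, giving 0x79CAE7F7.

0x79CAE7F7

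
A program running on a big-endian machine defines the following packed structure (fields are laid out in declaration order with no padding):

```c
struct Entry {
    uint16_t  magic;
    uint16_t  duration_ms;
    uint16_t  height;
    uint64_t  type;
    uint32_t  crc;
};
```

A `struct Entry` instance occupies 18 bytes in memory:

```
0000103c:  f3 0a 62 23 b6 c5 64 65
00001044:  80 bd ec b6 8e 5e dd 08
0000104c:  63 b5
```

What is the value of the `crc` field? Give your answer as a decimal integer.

3708314549

`crc` follows `magic` (2 B), `duration_ms` (2 B), `height` (2 B), `type` (8 B), so it starts at offset 2 + 2 + 2 + 8 = 14 and occupies 4 bytes.
Bytes at offsets 14..17: DD 08 63 B5.
Big-endian stores the most-significant byte at the lowest address.
The bytes are already most-significant first: 0xDD0863B5.
0xDD0863B5 = 3708314549.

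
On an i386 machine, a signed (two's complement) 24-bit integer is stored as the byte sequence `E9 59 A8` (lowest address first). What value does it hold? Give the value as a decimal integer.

In little-endian order the low byte comes first in memory.
Reassemble most-significant byte first: A8 59 E9 → 0xA859E9.
Top bit is set, so as a signed 24-bit value this is 0xA859E9 − 2^24 = -5744151.

-5744151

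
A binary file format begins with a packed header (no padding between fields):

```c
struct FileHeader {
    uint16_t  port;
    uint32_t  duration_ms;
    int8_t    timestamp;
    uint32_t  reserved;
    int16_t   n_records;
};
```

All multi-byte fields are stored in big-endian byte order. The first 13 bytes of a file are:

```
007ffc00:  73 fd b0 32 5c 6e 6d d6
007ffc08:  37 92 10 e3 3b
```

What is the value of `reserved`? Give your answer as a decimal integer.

`reserved` follows `port` (2 B), `duration_ms` (4 B), `timestamp` (1 B), so it starts at offset 2 + 4 + 1 = 7 and occupies 4 bytes.
Bytes at offsets 7..10: D6 37 92 10.
Big-endian stores the most-significant byte at the lowest address.
The bytes are already most-significant first: 0xD6379210.
0xD6379210 = 3593966096.

3593966096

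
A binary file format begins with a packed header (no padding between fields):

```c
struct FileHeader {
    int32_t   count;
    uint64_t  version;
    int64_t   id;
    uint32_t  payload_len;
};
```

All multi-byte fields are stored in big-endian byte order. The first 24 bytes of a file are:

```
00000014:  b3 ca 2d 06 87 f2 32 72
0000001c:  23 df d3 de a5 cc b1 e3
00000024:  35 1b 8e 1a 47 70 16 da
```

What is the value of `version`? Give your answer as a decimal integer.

`version` follows `count` (4 bytes), so it starts at byte offset 4 and occupies 8 bytes.
Bytes at offsets 4..11: 87 F2 32 72 23 DF D3 DE.
Big-endian: lowest address holds the most-significant byte.
The bytes are already most-significant first: 0x87F2327223DFD3DE.
0x87F2327223DFD3DE = 9795947605293781982.

9795947605293781982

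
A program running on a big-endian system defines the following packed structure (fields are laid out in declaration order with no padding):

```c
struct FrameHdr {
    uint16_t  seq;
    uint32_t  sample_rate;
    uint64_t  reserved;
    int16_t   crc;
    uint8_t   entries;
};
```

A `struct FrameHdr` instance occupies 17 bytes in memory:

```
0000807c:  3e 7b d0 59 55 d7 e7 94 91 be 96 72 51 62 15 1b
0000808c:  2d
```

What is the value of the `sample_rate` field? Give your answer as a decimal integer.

3495515607

`sample_rate` follows `seq` (2 bytes), so it starts at byte offset 2 and occupies 4 bytes.
Bytes at offsets 2..5: D0 59 55 D7.
In big-endian order the high byte comes first in memory.
The bytes are already most-significant first: 0xD05955D7.
0xD05955D7 = 3495515607.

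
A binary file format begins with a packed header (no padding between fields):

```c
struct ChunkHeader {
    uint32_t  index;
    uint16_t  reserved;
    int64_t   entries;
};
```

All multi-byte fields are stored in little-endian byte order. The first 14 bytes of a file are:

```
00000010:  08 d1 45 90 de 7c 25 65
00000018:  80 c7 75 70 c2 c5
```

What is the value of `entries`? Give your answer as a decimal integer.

`entries` follows `index` (4 B), `reserved` (2 B), so it starts at offset 4 + 2 = 6 and occupies 8 bytes.
Bytes at offsets 6..13: 25 65 80 C7 75 70 C2 C5.
Little-endian: lowest address holds the least-significant byte.
Reassemble most-significant byte first: C5 C2 70 75 C7 80 65 25 → 0xC5C27075C7806525.
Top bit is set, so as a signed 64-bit value this is 0xC5C27075C7806525 − 2^64 = -4196668251595315931.

-4196668251595315931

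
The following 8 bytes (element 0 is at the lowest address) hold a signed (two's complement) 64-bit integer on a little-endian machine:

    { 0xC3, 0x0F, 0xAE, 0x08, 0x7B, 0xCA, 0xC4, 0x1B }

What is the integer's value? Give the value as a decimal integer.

2000946764234756035

In little-endian order the low byte comes first in memory.
Reassemble most-significant byte first: 1B C4 CA 7B 08 AE 0F C3 → 0x1BC4CA7B08AE0FC3.
0x1BC4CA7B08AE0FC3 = 2000946764234756035.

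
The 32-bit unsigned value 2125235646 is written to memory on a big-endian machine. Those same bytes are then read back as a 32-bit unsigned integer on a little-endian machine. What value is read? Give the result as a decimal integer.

2125235646 in 32-bit hexadecimal is 0x7EAC85BE.
Stored big-endian, the bytes at ascending addresses are 7E AC 85 BE.
Read back as little-endian, the first byte is least significant, giving 0xBE85AC7E.
0xBE85AC7E = 3196431486.

3196431486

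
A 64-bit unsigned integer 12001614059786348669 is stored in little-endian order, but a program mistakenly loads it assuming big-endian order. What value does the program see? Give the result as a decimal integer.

9018711607056567974

12001614059786348669 in 64-bit hexadecimal is 0xA68E4C666CE6287D.
Stored little-endian, the bytes at ascending addresses are 7D 28 E6 6C 66 4C 8E A6.
Read back as big-endian, the last byte is least significant, giving 0x7D28E66C664C8EA6.
0x7D28E66C664C8EA6 = 9018711607056567974.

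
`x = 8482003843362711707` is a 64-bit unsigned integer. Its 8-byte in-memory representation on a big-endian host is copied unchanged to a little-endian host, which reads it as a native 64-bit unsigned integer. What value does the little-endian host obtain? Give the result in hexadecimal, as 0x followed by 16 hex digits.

0x9BE821538E21B675

8482003843362711707 in 64-bit hexadecimal is 0x75B6218E5321E89B.
Stored big-endian, the bytes at ascending addresses are 75 B6 21 8E 53 21 E8 9B.
Read back as little-endian, the first byte is least significant, giving 0x9BE821538E21B675.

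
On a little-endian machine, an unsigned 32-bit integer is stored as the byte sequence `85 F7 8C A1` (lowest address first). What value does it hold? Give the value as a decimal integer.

2710370181

Little-endian stores the least-significant byte at the lowest address.
Reassemble most-significant byte first: A1 8C F7 85 → 0xA18CF785.
0xA18CF785 = 2710370181.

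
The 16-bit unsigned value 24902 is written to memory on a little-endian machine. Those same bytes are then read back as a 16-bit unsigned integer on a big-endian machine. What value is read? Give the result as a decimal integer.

18017

24902 in 16-bit hexadecimal is 0x6146.
Stored little-endian, the bytes at ascending addresses are 46 61.
Read back as big-endian, the last byte is least significant, giving 0x4661.
0x4661 = 18017.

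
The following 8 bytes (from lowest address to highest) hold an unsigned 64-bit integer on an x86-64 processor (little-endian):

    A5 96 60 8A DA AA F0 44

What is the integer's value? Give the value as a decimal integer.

Little-endian: lowest address holds the least-significant byte.
Reassemble most-significant byte first: 44 F0 AA DA 8A 60 96 A5 → 0x44F0AADA8A6096A5.
0x44F0AADA8A6096A5 = 4967658244590835365.

4967658244590835365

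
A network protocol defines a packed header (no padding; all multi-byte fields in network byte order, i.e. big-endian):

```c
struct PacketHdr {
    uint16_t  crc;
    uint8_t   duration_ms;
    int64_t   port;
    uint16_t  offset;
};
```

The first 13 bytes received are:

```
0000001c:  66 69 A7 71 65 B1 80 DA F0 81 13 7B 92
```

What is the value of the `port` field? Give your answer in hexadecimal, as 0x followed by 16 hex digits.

`port` follows `crc` (2 B), `duration_ms` (1 B), so it starts at offset 2 + 1 = 3 and occupies 8 bytes.
Bytes at offsets 3..10: 71 65 B1 80 DA F0 81 13.
In big-endian order the high byte comes first in memory.
The bytes are already most-significant first: 0x7165B180DAF08113.

0x7165B180DAF08113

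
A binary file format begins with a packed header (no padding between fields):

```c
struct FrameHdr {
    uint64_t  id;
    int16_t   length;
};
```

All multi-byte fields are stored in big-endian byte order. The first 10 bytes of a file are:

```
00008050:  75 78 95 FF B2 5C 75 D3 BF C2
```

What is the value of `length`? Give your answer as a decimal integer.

-16446

`length` follows `id` (8 bytes), so it starts at byte offset 8 and occupies 2 bytes.
Bytes at offsets 8..9: BF C2.
In big-endian order the high byte comes first in memory.
The bytes are already most-significant first: 0xBFC2.
Top bit is set, so as a signed 16-bit value this is 0xBFC2 − 2^16 = -16446.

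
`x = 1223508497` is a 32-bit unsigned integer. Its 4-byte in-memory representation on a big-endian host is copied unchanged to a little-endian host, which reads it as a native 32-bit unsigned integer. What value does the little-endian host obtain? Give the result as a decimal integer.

1223508497 in 32-bit hexadecimal is 0x48ED4211.
Stored big-endian, the bytes at ascending addresses are 48 ED 42 11.
Read back as little-endian, the first byte is least significant, giving 0x1142ED48.
0x1142ED48 = 289598792.

289598792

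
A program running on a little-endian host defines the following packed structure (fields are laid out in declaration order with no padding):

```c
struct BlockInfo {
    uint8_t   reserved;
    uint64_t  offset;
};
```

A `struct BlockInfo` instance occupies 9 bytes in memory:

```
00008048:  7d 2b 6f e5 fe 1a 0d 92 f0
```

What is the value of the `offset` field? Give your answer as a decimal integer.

17334932325299220267

`offset` follows `reserved` (1 byte), so it starts at byte offset 1 and occupies 8 bytes.
Bytes at offsets 1..8: 2B 6F E5 FE 1A 0D 92 F0.
Little-endian stores the least-significant byte at the lowest address.
Reassemble most-significant byte first: F0 92 0D 1A FE E5 6F 2B → 0xF0920D1AFEE56F2B.
0xF0920D1AFEE56F2B = 17334932325299220267.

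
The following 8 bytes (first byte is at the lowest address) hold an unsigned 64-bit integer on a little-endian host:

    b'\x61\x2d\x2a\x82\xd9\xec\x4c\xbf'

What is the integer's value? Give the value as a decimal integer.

13784652978410106209

Little-endian stores the least-significant byte at the lowest address.
Reassemble most-significant byte first: BF 4C EC D9 82 2A 2D 61 → 0xBF4CECD9822A2D61.
0xBF4CECD9822A2D61 = 13784652978410106209.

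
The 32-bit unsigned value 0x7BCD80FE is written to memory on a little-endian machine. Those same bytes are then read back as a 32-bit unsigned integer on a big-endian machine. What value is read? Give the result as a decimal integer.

4269854075

Stored little-endian, the bytes at ascending addresses are FE 80 CD 7B.
Read back as big-endian, the last byte is least significant, giving 0xFE80CD7B.
0xFE80CD7B = 4269854075.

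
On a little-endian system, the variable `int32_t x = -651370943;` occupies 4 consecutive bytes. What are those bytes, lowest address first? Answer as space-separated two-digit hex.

Two's complement of -651370943 in 32 bits: 651370943 = 0x26D321BF; invert → 0xD92CDE40; add 1 → 0xD92CDE41.
Split into bytes (most-significant first): D9 2C DE 41.
Little-endian stores the least-significant byte at the lowest address.
So at ascending addresses the bytes are 41 DE 2C D9.

41 DE 2C D9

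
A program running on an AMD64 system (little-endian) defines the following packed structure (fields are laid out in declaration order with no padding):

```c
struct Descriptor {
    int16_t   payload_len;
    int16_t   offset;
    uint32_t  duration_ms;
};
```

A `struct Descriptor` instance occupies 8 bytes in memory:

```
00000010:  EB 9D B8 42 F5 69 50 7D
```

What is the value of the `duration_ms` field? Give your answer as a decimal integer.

`duration_ms` follows `payload_len` (2 B), `offset` (2 B), so it starts at offset 2 + 2 = 4 and occupies 4 bytes.
Bytes at offsets 4..7: F5 69 50 7D.
Little-endian stores the least-significant byte at the lowest address.
Reassemble most-significant byte first: 7D 50 69 F5 → 0x7D5069F5.
0x7D5069F5 = 2102422005.

2102422005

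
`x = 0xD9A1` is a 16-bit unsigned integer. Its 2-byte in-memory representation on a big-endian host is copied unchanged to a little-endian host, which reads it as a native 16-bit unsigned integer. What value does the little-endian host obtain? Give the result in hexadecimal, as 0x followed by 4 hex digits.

Stored big-endian, the bytes at ascending addresses are D9 A1.
Read back as little-endian, the first byte is least significant, giving 0xA1D9.

0xA1D9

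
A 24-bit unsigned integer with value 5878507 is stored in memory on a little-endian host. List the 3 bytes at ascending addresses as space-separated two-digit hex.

5878507 in hexadecimal, padded to 24 bits, is 0x59B2EB.
Split into bytes (most-significant first): 59 B2 EB.
Little-endian stores the least-significant byte at the lowest address.
So at ascending addresses the bytes are EB B2 59.

EB B2 59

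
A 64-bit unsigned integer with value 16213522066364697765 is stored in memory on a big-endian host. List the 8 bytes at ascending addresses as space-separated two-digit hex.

E1 02 00 6A 9B A0 0C A5

16213522066364697765 in hexadecimal, padded to 64 bits, is 0xE102006A9BA00CA5.
Split into bytes (most-significant first): E1 02 00 6A 9B A0 0C A5.
In big-endian order the high byte comes first in memory.
So the memory order matches the most-significant-first order: E1 02 00 6A 9B A0 0C A5.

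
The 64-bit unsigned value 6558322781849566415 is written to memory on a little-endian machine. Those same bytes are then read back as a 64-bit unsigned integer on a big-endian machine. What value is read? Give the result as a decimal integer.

6558322781849566415 in 64-bit hexadecimal is 0x5B03D7D2967EBCCF.
Stored little-endian, the bytes at ascending addresses are CF BC 7E 96 D2 D7 03 5B.
Read back as big-endian, the last byte is least significant, giving 0xCFBC7E96D2D7035B.
0xCFBC7E96D2D7035B = 14968978447720186715.

14968978447720186715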